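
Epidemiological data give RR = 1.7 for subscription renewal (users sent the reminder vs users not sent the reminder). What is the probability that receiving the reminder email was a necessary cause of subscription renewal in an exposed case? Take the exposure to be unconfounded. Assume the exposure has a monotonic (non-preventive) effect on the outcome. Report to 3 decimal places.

PN ≈ 0.412

Under exogeneity and monotonicity, PN = (RR − 1) / RR = 1 − 1/RR.
PN = (1.7 − 1) / 1.7 = 0.7 / 1.7 ≈ 0.4118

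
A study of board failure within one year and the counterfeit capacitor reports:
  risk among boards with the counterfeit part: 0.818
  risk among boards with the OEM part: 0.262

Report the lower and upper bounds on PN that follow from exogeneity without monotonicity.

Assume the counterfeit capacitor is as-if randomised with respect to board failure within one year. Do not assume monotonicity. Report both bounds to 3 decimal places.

Let p₁ = 0.818, p₀ = 0.262.
Under exogeneity alone the bounds on PN are max{0,(p₁−p₀)/p₁} ≤ PN ≤ min{1,(1−p₀)/p₁}.
  lower = (p₁ − p₀)/p₁ = 0.556 / 0.818 ≈ 0.6797
  upper = min{1, (1 − p₀)/p₁} = 0.738 / 0.818 ≈ 0.9022

0.680 ≤ PN ≤ 0.902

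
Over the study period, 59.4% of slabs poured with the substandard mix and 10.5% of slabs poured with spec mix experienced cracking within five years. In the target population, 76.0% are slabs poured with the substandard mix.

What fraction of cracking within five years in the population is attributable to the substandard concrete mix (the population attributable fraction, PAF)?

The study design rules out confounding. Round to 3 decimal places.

p₁ = 0.594, p₀ = 0.105.
Overall risk P(Y=1) = π·p₁ + (1−π)·p₀ = 0.76×0.594 + 0.24×0.105 = 0.47664.
Under exogeneity, PAF = [P(Y=1) − p₀] / P(Y=1).
PAF = (0.47664 − 0.105) / 0.47664 ≈ 0.7797

PAF ≈ 0.780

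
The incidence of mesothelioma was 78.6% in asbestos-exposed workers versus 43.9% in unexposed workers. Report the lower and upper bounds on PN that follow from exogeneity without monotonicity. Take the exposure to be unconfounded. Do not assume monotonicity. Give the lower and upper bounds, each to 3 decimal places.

p₁ = 0.786, p₀ = 0.439.
Under exogeneity alone the bounds on PN are max{0,(p₁−p₀)/p₁} ≤ PN ≤ min{1,(1−p₀)/p₁}.
  lower = (p₁ − p₀)/p₁ = 0.347 / 0.786 ≈ 0.4415
  upper = min{1, (1 − p₀)/p₁} = 0.561 / 0.786 ≈ 0.7137

0.441 ≤ PN ≤ 0.714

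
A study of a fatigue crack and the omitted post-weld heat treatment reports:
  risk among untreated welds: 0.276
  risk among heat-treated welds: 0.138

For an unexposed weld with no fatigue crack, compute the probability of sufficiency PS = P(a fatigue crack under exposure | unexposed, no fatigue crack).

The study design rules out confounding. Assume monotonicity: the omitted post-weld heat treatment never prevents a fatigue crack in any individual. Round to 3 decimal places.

Let p₁ = 0.276, p₀ = 0.138.
Under exogeneity and monotonicity, PS = (p₁ − p₀) / (1 − p₀).
PS = (0.276 − 0.138) / (1 − 0.138) = 0.138 / 0.862 ≈ 0.1601

PS ≈ 0.160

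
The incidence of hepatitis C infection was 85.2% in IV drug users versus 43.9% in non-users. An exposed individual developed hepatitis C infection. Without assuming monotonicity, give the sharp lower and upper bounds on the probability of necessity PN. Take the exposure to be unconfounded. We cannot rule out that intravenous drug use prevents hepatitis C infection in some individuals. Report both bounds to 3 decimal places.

0.485 ≤ PN ≤ 0.658

p₁ = 0.852, p₀ = 0.439.
Under exogeneity alone the bounds on PN are max{0,(p₁−p₀)/p₁} ≤ PN ≤ min{1,(1−p₀)/p₁}.
  lower = (p₁ − p₀)/p₁ = 0.413 / 0.852 ≈ 0.4847
  upper = min{1, (1 − p₀)/p₁} = 0.561 / 0.852 ≈ 0.6585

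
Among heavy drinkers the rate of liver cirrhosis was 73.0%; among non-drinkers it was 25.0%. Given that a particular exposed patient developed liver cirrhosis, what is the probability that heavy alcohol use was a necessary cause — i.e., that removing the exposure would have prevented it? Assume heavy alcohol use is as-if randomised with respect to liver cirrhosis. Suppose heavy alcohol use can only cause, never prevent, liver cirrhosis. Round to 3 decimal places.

PN ≈ 0.658

p₁ = 0.73, p₀ = 0.25.
Under exogeneity and monotonicity, PN = (p₁ − p₀) / p₁.
PN = (0.73 − 0.25) / 0.73 = 0.48 / 0.73 ≈ 0.6575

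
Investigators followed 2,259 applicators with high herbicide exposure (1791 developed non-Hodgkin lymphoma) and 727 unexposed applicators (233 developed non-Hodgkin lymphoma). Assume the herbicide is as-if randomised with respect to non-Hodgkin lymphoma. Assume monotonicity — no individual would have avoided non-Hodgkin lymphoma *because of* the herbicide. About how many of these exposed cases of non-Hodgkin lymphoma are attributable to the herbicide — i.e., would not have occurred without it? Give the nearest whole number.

about 1067 cases

p₁ = P(outcome | exposed) = 1791/2259 = 0.79283
p₀ = P(outcome | unexposed) = 233/727 = 0.3205
PN = (p₁ − p₀)/p₁ = (0.79283 − 0.3205) / 0.79283 ≈ 0.59576.
Attributable cases ≈ PN × (exposed cases) = 0.59576 × 1791 ≈ 1067.00.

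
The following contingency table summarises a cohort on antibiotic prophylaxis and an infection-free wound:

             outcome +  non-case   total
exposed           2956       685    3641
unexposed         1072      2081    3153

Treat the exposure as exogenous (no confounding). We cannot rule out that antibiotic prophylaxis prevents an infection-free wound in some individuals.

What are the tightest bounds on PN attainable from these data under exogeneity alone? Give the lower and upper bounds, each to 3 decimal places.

p₁ = P(outcome | exposed) = 2956/3641 = 0.81186
p₀ = P(outcome | unexposed) = 1072/3153 = 0.33999
Under exogeneity alone the bounds on PN are max{0,(p₁−p₀)/p₁} ≤ PN ≤ min{1,(1−p₀)/p₁}.
  lower = (p₁ − p₀)/p₁ = 0.47187 / 0.81186 ≈ 0.5812
  upper = min{1, (1 − p₀)/p₁} = 0.66001 / 0.81186 ≈ 0.8130

0.581 ≤ PN ≤ 0.813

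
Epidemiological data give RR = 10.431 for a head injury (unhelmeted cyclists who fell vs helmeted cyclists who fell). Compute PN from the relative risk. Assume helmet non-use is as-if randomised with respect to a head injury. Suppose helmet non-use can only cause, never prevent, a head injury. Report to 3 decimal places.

PN ≈ 0.904

Under exogeneity and monotonicity, PN = (RR − 1) / RR = 1 − 1/RR.
PN = (10.431 − 1) / 10.431 = 9.431 / 10.431 ≈ 0.9041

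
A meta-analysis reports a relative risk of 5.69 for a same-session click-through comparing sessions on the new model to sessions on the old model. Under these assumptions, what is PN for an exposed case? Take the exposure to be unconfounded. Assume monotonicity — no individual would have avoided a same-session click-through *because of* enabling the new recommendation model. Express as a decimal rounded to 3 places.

PN ≈ 0.824

Under exogeneity and monotonicity, PN = (RR − 1) / RR = 1 − 1/RR.
PN = (5.69 − 1) / 5.69 = 4.69 / 5.69 ≈ 0.8243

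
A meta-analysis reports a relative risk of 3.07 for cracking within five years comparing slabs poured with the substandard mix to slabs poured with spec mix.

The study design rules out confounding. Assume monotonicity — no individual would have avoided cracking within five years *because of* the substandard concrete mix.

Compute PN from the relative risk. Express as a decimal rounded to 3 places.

Under exogeneity and monotonicity, PN = (RR − 1) / RR = 1 − 1/RR.
PN = (3.07 − 1) / 3.07 = 2.07 / 3.07 ≈ 0.6743

PN ≈ 0.674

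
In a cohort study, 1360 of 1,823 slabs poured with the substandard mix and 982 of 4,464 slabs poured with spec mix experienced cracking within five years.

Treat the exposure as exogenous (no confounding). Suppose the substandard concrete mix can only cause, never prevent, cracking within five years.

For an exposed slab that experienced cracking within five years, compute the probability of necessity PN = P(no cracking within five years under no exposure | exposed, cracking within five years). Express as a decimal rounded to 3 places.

p₁ = P(outcome | exposed) = 1360/1823 = 0.74602
p₀ = P(outcome | unexposed) = 982/4464 = 0.21998
Under exogeneity and monotonicity, PN = (p₁ − p₀) / p₁.
PN = (0.74602 − 0.21998) / 0.74602 = 0.52604 / 0.74602 ≈ 0.7051

PN ≈ 0.705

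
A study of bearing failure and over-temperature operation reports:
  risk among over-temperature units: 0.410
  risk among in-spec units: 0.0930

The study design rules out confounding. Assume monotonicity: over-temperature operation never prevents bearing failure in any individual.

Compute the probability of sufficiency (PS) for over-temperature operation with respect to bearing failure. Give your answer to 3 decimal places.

Let p₁ = 0.41, p₀ = 0.093.
Under exogeneity and monotonicity, PS = (p₁ − p₀) / (1 − p₀).
PS = (0.41 − 0.093) / (1 − 0.093) = 0.317 / 0.907 ≈ 0.3495

PS ≈ 0.350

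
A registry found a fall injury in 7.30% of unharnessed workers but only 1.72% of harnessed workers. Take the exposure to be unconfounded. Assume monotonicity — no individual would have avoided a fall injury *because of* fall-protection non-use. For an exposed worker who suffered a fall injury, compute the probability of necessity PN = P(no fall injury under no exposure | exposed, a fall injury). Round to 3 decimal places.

PN ≈ 0.764

p₁ = 0.073, p₀ = 0.0172.
Under exogeneity and monotonicity, PN = (p₁ − p₀) / p₁.
PN = (0.073 − 0.0172) / 0.073 = 0.0558 / 0.073 ≈ 0.7644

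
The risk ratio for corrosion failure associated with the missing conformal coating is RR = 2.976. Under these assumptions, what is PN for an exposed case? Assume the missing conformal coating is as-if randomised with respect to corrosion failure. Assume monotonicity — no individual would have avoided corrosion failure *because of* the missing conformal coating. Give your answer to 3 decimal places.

PN ≈ 0.664

Under exogeneity and monotonicity, PN = (RR − 1) / RR = 1 − 1/RR.
PN = (2.976 − 1) / 2.976 = 1.976 / 2.976 ≈ 0.6640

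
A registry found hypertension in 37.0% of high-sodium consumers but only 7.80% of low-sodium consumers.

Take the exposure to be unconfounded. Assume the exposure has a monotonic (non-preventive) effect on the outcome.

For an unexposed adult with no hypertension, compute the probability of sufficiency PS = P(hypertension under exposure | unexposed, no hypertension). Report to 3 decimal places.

p₁ = 0.37, p₀ = 0.078.
Under exogeneity and monotonicity, PS = (p₁ − p₀) / (1 − p₀).
PS = (0.37 − 0.078) / (1 − 0.078) = 0.292 / 0.922 ≈ 0.3167

PS ≈ 0.317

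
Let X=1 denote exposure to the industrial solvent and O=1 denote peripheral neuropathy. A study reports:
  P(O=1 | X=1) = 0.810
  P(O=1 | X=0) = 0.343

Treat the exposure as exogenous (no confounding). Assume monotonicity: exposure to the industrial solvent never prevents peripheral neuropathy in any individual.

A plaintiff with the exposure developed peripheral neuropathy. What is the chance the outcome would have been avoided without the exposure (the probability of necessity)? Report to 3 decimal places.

PN ≈ 0.577

Let p₁ = 0.81, p₀ = 0.343.
Under exogeneity and monotonicity, PN = (p₁ − p₀) / p₁.
PN = (0.81 − 0.343) / 0.81 = 0.467 / 0.81 ≈ 0.5765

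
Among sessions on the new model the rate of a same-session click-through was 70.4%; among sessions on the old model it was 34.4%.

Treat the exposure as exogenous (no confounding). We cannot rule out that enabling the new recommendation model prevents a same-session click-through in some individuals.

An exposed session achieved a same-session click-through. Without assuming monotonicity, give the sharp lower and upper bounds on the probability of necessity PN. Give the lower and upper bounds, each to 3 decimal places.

0.511 ≤ PN ≤ 0.932

p₁ = 0.704, p₀ = 0.344.
Under exogeneity alone the bounds on PN are max{0,(p₁−p₀)/p₁} ≤ PN ≤ min{1,(1−p₀)/p₁}.
  lower = (p₁ − p₀)/p₁ = 0.36 / 0.704 ≈ 0.5114
  upper = min{1, (1 − p₀)/p₁} = 0.656 / 0.704 ≈ 0.9318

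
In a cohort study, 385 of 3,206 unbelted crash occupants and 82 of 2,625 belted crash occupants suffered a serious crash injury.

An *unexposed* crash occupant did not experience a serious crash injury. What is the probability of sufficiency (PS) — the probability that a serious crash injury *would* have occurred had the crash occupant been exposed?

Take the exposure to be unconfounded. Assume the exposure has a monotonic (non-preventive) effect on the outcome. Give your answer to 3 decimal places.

PS ≈ 0.092

p₁ = P(outcome | exposed) = 385/3206 = 0.12009
p₀ = P(outcome | unexposed) = 82/2625 = 0.031238
Under exogeneity and monotonicity, PS = (p₁ − p₀) / (1 − p₀).
PS = (0.12009 − 0.031238) / (1 − 0.031238) = 0.088849 / 0.96876 ≈ 0.0917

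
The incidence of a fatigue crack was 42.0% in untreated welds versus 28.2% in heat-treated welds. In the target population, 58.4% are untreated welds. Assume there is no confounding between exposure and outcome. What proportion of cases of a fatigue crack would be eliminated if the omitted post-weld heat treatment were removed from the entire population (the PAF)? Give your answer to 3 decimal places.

PAF ≈ 0.222

p₁ = 0.42, p₀ = 0.282.
Overall risk P(Y=1) = π·p₁ + (1−π)·p₀ = 0.584×0.42 + 0.416×0.282 = 0.36259.
Under exogeneity, PAF = [P(Y=1) − p₀] / P(Y=1).
PAF = (0.36259 − 0.282) / 0.36259 ≈ 0.2223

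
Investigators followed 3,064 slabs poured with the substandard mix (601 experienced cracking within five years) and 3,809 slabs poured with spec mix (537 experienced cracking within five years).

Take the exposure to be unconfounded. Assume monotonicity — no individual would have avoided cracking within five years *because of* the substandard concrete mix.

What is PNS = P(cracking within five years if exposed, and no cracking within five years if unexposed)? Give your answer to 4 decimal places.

PNS ≈ 0.0552

p₁ = P(outcome | exposed) = 601/3064 = 0.19615
p₀ = P(outcome | unexposed) = 537/3809 = 0.14098
Under exogeneity and monotonicity, PNS = p₁ − p₀.
PNS = 0.19615 − 0.14098 = 0.055167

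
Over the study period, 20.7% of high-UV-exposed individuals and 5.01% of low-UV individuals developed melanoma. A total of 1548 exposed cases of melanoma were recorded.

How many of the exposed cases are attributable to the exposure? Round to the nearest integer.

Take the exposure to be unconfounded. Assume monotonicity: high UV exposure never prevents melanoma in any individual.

p₁ = 0.207, p₀ = 0.0501.
PN = (p₁ − p₀)/p₁ = (0.207 − 0.0501) / 0.207 ≈ 0.75797.
Attributable cases ≈ PN × (exposed cases) = 0.75797 × 1548 ≈ 1173.34.

about 1173 cases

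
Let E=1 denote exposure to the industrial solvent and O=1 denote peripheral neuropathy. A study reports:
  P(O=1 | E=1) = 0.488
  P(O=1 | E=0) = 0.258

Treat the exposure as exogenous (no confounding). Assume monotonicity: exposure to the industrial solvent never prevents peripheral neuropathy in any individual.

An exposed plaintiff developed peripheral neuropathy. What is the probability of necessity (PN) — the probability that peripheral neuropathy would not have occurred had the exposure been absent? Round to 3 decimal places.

PN ≈ 0.471

Let p₁ = 0.488, p₀ = 0.258.
Under exogeneity and monotonicity, PN = (p₁ − p₀) / p₁.
PN = (0.488 − 0.258) / 0.488 = 0.23 / 0.488 ≈ 0.4713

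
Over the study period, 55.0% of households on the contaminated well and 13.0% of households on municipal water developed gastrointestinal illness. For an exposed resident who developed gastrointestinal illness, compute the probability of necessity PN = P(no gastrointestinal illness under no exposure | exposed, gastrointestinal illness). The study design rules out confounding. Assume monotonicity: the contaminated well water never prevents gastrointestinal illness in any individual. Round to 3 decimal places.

p₁ = 0.55, p₀ = 0.13.
Under exogeneity and monotonicity, PN = (p₁ − p₀) / p₁.
PN = (0.55 − 0.13) / 0.55 = 0.42 / 0.55 ≈ 0.7636

PN ≈ 0.764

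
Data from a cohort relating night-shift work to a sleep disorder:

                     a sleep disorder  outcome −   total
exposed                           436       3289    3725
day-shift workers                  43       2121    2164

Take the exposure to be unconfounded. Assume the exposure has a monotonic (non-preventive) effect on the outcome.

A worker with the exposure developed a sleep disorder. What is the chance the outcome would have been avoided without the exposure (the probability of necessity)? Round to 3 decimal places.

p₁ = P(outcome | exposed) = 436/3725 = 0.11705
p₀ = P(outcome | unexposed) = 43/2164 = 0.019871
Under exogeneity and monotonicity, PN = (p₁ − p₀)/p₁.
PN = (0.11705 − 0.019871) / 0.11705 ≈ 0.8302

PN ≈ 0.830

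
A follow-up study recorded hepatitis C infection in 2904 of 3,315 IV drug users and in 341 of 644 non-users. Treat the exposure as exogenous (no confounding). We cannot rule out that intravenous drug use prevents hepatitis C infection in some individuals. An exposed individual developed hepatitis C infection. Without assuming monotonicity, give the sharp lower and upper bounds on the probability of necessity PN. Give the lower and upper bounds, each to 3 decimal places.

p₁ = P(outcome | exposed) = 2904/3315 = 0.87602
p₀ = P(outcome | unexposed) = 341/644 = 0.5295
Under exogeneity alone the bounds on PN are max{0,(p₁−p₀)/p₁} ≤ PN ≤ min{1,(1−p₀)/p₁}.
  lower = (p₁ − p₀)/p₁ = 0.34651 / 0.87602 ≈ 0.3956
  upper = min{1, (1 − p₀)/p₁} = 0.4705 / 0.87602 ≈ 0.5371

0.396 ≤ PN ≤ 0.537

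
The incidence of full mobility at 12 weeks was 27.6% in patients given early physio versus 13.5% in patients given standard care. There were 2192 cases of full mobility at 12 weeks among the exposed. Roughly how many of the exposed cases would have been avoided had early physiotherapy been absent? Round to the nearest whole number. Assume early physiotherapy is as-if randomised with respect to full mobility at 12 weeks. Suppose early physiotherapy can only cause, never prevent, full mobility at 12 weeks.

about 1120 cases

p₁ = 0.276, p₀ = 0.135.
PN = (p₁ − p₀)/p₁ = (0.276 − 0.135) / 0.276 ≈ 0.51087.
Attributable cases ≈ PN × (exposed cases) = 0.51087 × 2192 ≈ 1119.83.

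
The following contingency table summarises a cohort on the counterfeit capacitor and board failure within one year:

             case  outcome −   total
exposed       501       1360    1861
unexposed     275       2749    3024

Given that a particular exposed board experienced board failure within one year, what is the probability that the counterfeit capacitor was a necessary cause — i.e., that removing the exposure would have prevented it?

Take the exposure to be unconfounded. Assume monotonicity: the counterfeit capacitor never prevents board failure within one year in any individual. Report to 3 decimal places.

p₁ = P(outcome | exposed) = 501/1861 = 0.26921
p₀ = P(outcome | unexposed) = 275/3024 = 0.090939
Under exogeneity and monotonicity, PN = (p₁ − p₀) / p₁.
PN = (0.26921 − 0.090939) / 0.26921 = 0.17827 / 0.26921 ≈ 0.6622

PN ≈ 0.662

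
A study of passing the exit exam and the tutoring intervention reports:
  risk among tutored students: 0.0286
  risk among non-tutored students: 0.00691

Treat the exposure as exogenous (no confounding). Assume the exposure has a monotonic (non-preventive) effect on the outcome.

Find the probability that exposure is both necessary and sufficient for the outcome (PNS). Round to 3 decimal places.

PNS ≈ 0.022

Let p₁ = 0.0286, p₀ = 0.00691.
Under exogeneity and monotonicity, PNS = p₁ − p₀.
PNS = 0.0286 − 0.00691 = 0.02169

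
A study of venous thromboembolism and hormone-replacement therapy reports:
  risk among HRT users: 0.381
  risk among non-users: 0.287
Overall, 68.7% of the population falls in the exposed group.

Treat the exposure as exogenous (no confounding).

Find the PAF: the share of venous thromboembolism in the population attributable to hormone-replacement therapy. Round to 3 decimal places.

Let p₁ = 0.381, p₀ = 0.287.
Overall risk P(Y=1) = π·p₁ + (1−π)·p₀ = 0.687×0.381 + 0.313×0.287 = 0.35158.
Under exogeneity, PAF = [P(Y=1) − p₀] / P(Y=1).
PAF = (0.35158 − 0.287) / 0.35158 ≈ 0.1837

PAF ≈ 0.184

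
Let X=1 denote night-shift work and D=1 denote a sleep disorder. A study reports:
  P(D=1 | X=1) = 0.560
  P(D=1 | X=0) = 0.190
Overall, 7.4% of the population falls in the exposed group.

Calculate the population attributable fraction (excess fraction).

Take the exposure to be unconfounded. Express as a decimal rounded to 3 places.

PAF ≈ 0.126

Let p₁ = 0.56, p₀ = 0.19.
Overall risk P(Y=1) = π·p₁ + (1−π)·p₀ = 0.074×0.56 + 0.926×0.19 = 0.21738.
Under exogeneity, PAF = [P(Y=1) − p₀] / P(Y=1).
PAF = (0.21738 − 0.19) / 0.21738 ≈ 0.1260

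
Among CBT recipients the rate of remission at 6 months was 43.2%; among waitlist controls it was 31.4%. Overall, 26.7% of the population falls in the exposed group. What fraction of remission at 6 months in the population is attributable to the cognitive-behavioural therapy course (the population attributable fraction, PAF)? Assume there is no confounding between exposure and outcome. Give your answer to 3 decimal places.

p₁ = 0.432, p₀ = 0.314.
Overall risk P(Y=1) = π·p₁ + (1−π)·p₀ = 0.267×0.432 + 0.733×0.314 = 0.34551.
Under exogeneity, PAF = [P(Y=1) − p₀] / P(Y=1).
PAF = (0.34551 − 0.314) / 0.34551 ≈ 0.0912

PAF ≈ 0.091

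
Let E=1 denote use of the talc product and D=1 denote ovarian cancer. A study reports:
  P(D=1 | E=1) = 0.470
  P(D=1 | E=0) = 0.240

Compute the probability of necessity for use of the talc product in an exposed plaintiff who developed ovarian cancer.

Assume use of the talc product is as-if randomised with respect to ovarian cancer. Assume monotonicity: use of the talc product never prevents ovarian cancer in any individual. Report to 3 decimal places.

PN ≈ 0.489

Let p₁ = 0.47, p₀ = 0.24.
Under exogeneity and monotonicity, PN = (p₁ − p₀) / p₁.
PN = (0.47 − 0.24) / 0.47 = 0.23 / 0.47 ≈ 0.4894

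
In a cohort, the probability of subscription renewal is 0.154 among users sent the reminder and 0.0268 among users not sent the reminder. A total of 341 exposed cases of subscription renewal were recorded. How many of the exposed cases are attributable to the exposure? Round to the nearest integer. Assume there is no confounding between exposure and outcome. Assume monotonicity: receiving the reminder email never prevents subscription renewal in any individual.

Let p₁ = 0.154, p₀ = 0.0268.
PN = (p₁ − p₀)/p₁ = (0.154 − 0.0268) / 0.154 ≈ 0.82597.
Attributable cases ≈ PN × (exposed cases) = 0.82597 × 341 ≈ 281.66.

about 282 cases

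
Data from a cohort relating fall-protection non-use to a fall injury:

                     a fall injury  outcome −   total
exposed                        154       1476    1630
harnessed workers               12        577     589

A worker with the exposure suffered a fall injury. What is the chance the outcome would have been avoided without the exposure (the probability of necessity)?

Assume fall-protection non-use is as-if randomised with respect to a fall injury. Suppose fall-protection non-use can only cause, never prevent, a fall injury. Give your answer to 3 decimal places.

PN ≈ 0.784

p₁ = P(outcome | exposed) = 154/1630 = 0.094479
p₀ = P(outcome | unexposed) = 12/589 = 0.020374
Under exogeneity and monotonicity, PN = (p₁ − p₀)/p₁.
PN = (0.094479 − 0.020374) / 0.094479 ≈ 0.7844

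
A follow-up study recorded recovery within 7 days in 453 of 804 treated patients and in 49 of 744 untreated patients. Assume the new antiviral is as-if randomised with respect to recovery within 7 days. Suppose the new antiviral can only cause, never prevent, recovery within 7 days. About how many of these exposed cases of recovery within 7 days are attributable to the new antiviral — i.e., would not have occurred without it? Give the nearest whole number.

about 400 cases

p₁ = P(outcome | exposed) = 453/804 = 0.56343
p₀ = P(outcome | unexposed) = 49/744 = 0.06586
PN = (p₁ − p₀)/p₁ = (0.56343 − 0.06586) / 0.56343 ≈ 0.88311.
Attributable cases ≈ PN × (exposed cases) = 0.88311 × 453 ≈ 400.05.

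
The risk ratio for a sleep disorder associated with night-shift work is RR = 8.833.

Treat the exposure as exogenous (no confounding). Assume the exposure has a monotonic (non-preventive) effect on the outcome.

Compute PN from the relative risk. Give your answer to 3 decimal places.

Under exogeneity and monotonicity, PN = (RR − 1) / RR = 1 − 1/RR.
PN = (8.833 − 1) / 8.833 = 7.833 / 8.833 ≈ 0.8868

PN ≈ 0.887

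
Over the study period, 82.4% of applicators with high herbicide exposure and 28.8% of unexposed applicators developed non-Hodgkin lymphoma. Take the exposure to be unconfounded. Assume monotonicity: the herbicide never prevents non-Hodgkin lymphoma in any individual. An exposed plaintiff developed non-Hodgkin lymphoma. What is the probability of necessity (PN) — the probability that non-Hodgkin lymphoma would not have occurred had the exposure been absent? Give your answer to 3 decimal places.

PN ≈ 0.650

p₁ = 0.824, p₀ = 0.288.
Under exogeneity and monotonicity, PN = (p₁ − p₀) / p₁.
PN = (0.824 − 0.288) / 0.824 = 0.536 / 0.824 ≈ 0.6505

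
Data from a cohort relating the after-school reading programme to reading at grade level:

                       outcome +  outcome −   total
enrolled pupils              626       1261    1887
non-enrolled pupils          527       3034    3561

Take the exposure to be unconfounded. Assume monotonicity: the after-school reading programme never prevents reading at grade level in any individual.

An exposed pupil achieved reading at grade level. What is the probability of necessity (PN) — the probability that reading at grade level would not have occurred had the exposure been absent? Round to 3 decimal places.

p₁ = P(outcome | exposed) = 626/1887 = 0.33174
p₀ = P(outcome | unexposed) = 527/3561 = 0.14799
Under exogeneity and monotonicity, PN = (p₁ − p₀)/p₁.
PN = (0.33174 − 0.14799) / 0.33174 ≈ 0.5539

PN ≈ 0.554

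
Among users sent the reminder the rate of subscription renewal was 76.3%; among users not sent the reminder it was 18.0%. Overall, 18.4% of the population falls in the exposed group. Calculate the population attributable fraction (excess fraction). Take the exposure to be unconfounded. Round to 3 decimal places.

p₁ = 0.763, p₀ = 0.18.
Overall risk P(Y=1) = π·p₁ + (1−π)·p₀ = 0.184×0.763 + 0.816×0.18 = 0.28727.
Under exogeneity, PAF = [P(Y=1) − p₀] / P(Y=1).
PAF = (0.28727 − 0.18) / 0.28727 ≈ 0.3734

PAF ≈ 0.373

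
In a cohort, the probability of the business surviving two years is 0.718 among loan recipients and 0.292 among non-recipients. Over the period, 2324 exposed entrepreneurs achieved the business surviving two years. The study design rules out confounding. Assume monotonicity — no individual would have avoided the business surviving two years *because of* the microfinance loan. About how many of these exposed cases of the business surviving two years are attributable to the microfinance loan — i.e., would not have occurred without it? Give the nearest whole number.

Let p₁ = 0.718, p₀ = 0.292.
PN = (p₁ − p₀)/p₁ = (0.718 − 0.292) / 0.718 ≈ 0.59331.
Attributable cases ≈ PN × (exposed cases) = 0.59331 × 2324 ≈ 1378.86.

about 1379 cases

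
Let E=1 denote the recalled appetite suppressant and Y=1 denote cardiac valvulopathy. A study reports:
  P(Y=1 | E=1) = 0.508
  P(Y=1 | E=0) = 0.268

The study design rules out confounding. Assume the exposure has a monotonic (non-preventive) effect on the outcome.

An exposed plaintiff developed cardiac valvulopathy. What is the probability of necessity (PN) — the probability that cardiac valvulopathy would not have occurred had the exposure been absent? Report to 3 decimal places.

PN ≈ 0.472

Let p₁ = 0.508, p₀ = 0.268.
Under exogeneity and monotonicity, PN = (p₁ − p₀) / p₁.
PN = (0.508 − 0.268) / 0.508 = 0.24 / 0.508 ≈ 0.4724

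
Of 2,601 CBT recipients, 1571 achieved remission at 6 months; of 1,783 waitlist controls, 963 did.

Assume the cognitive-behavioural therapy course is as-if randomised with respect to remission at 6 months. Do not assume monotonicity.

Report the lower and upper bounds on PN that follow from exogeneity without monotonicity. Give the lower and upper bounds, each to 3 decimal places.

p₁ = P(outcome | exposed) = 1571/2601 = 0.604
p₀ = P(outcome | unexposed) = 963/1783 = 0.5401
Under exogeneity alone the bounds on PN are max{0,(p₁−p₀)/p₁} ≤ PN ≤ min{1,(1−p₀)/p₁}.
  lower = (p₁ − p₀)/p₁ = 0.063898 / 0.604 ≈ 0.1058
  upper = min{1, (1 − p₀)/p₁} = 0.4599 / 0.604 ≈ 0.7614

0.106 ≤ PN ≤ 0.761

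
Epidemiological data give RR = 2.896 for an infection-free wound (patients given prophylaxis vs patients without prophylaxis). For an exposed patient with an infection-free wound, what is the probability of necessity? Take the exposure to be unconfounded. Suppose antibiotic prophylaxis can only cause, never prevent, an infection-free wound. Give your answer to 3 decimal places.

Under exogeneity and monotonicity, PN = (RR − 1) / RR = 1 − 1/RR.
PN = (2.896 − 1) / 2.896 = 1.896 / 2.896 ≈ 0.6547

PN ≈ 0.655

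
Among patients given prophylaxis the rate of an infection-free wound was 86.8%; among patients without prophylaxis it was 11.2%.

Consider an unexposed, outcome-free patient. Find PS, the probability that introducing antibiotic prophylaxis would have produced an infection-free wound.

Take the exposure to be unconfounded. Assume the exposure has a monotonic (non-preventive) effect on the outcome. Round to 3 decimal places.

PS ≈ 0.851

p₁ = 0.868, p₀ = 0.112.
Under exogeneity and monotonicity, PS = (p₁ − p₀) / (1 − p₀).
PS = (0.868 − 0.112) / (1 − 0.112) = 0.756 / 0.888 ≈ 0.8514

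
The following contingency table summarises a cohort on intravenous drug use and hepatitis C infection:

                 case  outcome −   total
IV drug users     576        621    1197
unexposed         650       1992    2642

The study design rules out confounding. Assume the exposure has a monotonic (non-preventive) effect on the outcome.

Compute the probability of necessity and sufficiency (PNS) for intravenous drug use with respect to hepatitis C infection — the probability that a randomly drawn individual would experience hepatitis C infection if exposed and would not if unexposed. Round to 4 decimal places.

p₁ = P(outcome | exposed) = 576/1197 = 0.4812
p₀ = P(outcome | unexposed) = 650/2642 = 0.24603
Under exogeneity and monotonicity, PNS = p₁ − p₀.
PNS = 0.4812 − 0.24603 = 0.23518

PNS ≈ 0.2352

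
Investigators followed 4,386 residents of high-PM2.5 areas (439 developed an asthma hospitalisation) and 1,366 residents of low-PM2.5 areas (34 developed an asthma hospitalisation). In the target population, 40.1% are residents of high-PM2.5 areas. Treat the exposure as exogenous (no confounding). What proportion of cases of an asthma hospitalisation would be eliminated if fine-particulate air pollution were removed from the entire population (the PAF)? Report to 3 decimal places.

PAF ≈ 0.548

p₁ = P(outcome | exposed) = 439/4386 = 0.10009
p₀ = P(outcome | unexposed) = 34/1366 = 0.02489
Overall risk P(Y=1) = π·p₁ + (1−π)·p₀ = 0.401×0.10009 + 0.599×0.02489 = 0.055046.
Under exogeneity, PAF = [P(Y=1) − p₀] / P(Y=1).
PAF = (0.055046 − 0.02489) / 0.055046 ≈ 0.5478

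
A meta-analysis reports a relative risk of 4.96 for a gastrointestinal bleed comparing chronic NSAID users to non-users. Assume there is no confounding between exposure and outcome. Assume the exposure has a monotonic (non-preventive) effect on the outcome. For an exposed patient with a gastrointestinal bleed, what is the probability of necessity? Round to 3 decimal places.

Under exogeneity and monotonicity, PN = (RR − 1) / RR = 1 − 1/RR.
PN = (4.96 − 1) / 4.96 = 3.96 / 4.96 ≈ 0.7984

PN ≈ 0.798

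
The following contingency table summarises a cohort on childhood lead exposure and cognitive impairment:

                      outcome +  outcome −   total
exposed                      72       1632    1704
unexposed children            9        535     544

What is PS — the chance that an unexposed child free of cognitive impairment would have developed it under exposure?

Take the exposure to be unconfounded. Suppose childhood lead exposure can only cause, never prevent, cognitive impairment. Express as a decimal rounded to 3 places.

p₁ = P(outcome | exposed) = 72/1704 = 0.042254
p₀ = P(outcome | unexposed) = 9/544 = 0.016544
Under exogeneity and monotonicity, PS = (p₁ − p₀) / (1 − p₀).
PS = (0.042254 − 0.016544) / (1 − 0.016544) = 0.025709 / 0.98346 ≈ 0.0261

PS ≈ 0.026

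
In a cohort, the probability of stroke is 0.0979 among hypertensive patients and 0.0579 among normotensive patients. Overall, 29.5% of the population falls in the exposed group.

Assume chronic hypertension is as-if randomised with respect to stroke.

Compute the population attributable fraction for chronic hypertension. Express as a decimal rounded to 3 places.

PAF ≈ 0.169

Let p₁ = 0.0979, p₀ = 0.0579.
Overall risk P(Y=1) = π·p₁ + (1−π)·p₀ = 0.295×0.0979 + 0.705×0.0579 = 0.0697.
Under exogeneity, PAF = [P(Y=1) − p₀] / P(Y=1).
PAF = (0.0697 − 0.0579) / 0.0697 ≈ 0.1693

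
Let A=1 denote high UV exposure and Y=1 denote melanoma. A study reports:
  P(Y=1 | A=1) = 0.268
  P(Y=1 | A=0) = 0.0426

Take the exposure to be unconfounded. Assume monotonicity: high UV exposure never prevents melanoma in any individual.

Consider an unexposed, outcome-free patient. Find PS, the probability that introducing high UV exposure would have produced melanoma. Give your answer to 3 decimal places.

PS ≈ 0.235

Let p₁ = 0.268, p₀ = 0.0426.
Under exogeneity and monotonicity, PS = (p₁ − p₀) / (1 − p₀).
PS = (0.268 − 0.0426) / (1 − 0.0426) = 0.2254 / 0.9574 ≈ 0.2354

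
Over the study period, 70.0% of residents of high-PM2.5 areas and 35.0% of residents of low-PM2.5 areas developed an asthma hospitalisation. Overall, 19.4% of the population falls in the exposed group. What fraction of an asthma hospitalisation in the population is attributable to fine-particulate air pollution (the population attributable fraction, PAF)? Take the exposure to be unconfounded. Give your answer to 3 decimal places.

PAF ≈ 0.162

p₁ = 0.7, p₀ = 0.35.
Overall risk P(Y=1) = π·p₁ + (1−π)·p₀ = 0.194×0.7 + 0.806×0.35 = 0.4179.
Under exogeneity, PAF = [P(Y=1) − p₀] / P(Y=1).
PAF = (0.4179 − 0.35) / 0.4179 ≈ 0.1625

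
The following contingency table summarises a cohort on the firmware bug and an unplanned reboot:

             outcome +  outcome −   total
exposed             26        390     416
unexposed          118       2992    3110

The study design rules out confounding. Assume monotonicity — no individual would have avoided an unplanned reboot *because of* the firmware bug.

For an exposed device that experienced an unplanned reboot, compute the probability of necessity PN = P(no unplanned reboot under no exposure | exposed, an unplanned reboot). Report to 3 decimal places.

p₁ = P(outcome | exposed) = 26/416 = 0.0625
p₀ = P(outcome | unexposed) = 118/3110 = 0.037942
Under exogeneity and monotonicity, PN = (p₁ − p₀)/p₁.
PN = (0.0625 − 0.037942) / 0.0625 ≈ 0.3929

PN ≈ 0.393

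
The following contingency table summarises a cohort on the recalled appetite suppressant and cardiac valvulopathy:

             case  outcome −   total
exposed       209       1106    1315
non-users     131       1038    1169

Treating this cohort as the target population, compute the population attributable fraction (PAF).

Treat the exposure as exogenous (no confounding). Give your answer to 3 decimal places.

PAF ≈ 0.181

p₁ = P(outcome | exposed) = 209/1315 = 0.15894
p₀ = P(outcome | unexposed) = 131/1169 = 0.11206
Exposure prevalence π = 1315/2484 = 0.52939; overall risk P(Y=1) = 0.13688.
Under exogeneity, PAF = [P(Y=1) − p₀]/P(Y=1).
PAF = (0.13688 − 0.11206) / 0.13688 ≈ 0.1813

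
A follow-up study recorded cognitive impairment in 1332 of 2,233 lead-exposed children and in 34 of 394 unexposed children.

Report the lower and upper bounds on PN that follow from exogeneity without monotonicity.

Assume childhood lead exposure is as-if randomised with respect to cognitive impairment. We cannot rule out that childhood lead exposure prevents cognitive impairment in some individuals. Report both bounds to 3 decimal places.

0.855 ≤ PN ≤ 1.000

p₁ = P(outcome | exposed) = 1332/2233 = 0.59651
p₀ = P(outcome | unexposed) = 34/394 = 0.086294
Under exogeneity alone the bounds on PN are max{0,(p₁−p₀)/p₁} ≤ PN ≤ min{1,(1−p₀)/p₁}.
  lower = (p₁ − p₀)/p₁ = 0.51021 / 0.59651 ≈ 0.8553
  upper = min{1, (1 − p₀)/p₁} = 0.91371 / 0.59651 ≈ 1.5318 → capped at 1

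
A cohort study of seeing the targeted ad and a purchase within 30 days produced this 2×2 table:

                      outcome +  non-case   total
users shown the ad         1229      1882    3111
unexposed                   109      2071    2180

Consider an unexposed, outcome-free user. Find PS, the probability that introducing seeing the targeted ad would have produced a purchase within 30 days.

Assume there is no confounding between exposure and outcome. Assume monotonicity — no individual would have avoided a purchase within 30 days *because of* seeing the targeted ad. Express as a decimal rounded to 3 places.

p₁ = P(outcome | exposed) = 1229/3111 = 0.39505
p₀ = P(outcome | unexposed) = 109/2180 = 0.05
Under exogeneity and monotonicity, PS = (p₁ − p₀) / (1 − p₀).
PS = (0.39505 − 0.05) / (1 − 0.05) = 0.34505 / 0.95 ≈ 0.3632

PS ≈ 0.363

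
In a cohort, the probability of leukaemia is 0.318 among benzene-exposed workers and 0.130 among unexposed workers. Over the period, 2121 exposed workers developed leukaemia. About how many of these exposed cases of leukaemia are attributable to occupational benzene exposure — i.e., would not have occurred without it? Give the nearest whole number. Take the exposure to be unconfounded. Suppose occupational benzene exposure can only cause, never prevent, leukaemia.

about 1254 cases

Let p₁ = 0.318, p₀ = 0.13.
PN = (p₁ − p₀)/p₁ = (0.318 − 0.13) / 0.318 ≈ 0.59119.
Attributable cases ≈ PN × (exposed cases) = 0.59119 × 2121 ≈ 1253.92.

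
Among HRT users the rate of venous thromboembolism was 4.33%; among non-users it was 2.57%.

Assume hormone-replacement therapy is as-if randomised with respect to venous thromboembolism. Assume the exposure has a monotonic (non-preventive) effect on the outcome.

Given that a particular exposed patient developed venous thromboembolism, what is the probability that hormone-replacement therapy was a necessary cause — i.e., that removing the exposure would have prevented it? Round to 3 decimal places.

p₁ = 0.0433, p₀ = 0.0257.
Under exogeneity and monotonicity, PN = (p₁ − p₀) / p₁.
PN = (0.0433 − 0.0257) / 0.0433 = 0.0176 / 0.0433 ≈ 0.4065

PN ≈ 0.406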